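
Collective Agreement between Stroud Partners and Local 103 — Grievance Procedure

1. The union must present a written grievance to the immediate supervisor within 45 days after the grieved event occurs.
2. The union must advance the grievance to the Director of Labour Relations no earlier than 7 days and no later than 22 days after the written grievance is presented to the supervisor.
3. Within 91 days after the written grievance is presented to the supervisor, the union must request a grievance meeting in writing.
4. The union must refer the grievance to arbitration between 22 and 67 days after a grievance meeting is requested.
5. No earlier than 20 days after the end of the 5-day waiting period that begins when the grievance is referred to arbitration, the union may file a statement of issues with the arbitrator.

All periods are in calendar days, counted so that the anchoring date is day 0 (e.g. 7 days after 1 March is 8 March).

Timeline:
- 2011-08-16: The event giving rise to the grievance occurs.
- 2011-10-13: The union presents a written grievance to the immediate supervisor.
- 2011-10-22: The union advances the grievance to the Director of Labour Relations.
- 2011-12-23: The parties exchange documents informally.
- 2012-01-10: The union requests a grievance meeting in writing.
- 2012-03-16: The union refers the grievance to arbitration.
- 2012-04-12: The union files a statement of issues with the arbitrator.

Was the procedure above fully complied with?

(1) due by 2011-08-16 + 45 days = 2011-09-30; 2011-10-13 misses that deadline by 13 days.

No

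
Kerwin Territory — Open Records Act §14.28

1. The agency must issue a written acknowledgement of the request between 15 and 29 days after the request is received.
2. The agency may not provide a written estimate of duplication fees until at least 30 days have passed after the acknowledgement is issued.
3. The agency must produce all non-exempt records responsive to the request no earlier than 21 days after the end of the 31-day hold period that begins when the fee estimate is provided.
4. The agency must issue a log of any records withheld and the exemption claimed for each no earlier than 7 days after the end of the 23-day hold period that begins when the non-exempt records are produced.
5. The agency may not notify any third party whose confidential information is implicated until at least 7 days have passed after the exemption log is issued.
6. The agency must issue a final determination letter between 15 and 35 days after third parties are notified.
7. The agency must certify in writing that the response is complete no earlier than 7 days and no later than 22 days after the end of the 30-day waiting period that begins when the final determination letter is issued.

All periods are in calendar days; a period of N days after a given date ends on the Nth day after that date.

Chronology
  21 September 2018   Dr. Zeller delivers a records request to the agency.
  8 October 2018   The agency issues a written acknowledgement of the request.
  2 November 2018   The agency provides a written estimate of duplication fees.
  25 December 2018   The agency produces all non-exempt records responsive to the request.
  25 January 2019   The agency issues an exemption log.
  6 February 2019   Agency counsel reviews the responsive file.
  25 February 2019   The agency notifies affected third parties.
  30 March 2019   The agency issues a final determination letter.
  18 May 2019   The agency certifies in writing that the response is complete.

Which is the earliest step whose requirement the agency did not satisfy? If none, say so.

Step 1 — 15 and 29 days from 21 September 2018 (when the request is received) are 6 October 2018 and 20 October 2018 respectively; done 8 October 2018, which is between those dates.
Step 2 — must wait 30 days from 8 October 2018 (when the acknowledgement is issued), so not before 7 November 2018; done 2 November 2018 — 5 days too early.

Step 2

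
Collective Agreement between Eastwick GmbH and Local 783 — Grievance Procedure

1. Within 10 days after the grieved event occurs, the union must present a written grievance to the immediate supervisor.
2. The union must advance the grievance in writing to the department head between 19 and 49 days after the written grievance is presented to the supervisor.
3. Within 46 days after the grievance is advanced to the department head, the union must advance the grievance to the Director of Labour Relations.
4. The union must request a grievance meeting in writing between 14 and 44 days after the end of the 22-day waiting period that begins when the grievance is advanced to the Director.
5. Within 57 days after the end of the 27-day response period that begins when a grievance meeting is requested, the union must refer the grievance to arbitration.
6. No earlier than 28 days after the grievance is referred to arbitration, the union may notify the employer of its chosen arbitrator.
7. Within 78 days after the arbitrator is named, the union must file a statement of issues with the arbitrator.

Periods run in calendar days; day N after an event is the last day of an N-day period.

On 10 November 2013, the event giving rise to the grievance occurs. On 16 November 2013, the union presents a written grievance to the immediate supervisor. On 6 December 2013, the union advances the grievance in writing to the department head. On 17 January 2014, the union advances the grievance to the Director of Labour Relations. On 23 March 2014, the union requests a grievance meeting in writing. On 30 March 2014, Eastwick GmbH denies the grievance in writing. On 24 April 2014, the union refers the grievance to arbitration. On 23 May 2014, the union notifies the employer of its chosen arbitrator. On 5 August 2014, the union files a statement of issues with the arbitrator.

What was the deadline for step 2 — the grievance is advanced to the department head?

4 January 2014

Step 2 runs from 16 November 2013, when the written grievance is presented to the supervisor. The window is 19–49 days after 16 November 2013; it closes on 4 January 2014.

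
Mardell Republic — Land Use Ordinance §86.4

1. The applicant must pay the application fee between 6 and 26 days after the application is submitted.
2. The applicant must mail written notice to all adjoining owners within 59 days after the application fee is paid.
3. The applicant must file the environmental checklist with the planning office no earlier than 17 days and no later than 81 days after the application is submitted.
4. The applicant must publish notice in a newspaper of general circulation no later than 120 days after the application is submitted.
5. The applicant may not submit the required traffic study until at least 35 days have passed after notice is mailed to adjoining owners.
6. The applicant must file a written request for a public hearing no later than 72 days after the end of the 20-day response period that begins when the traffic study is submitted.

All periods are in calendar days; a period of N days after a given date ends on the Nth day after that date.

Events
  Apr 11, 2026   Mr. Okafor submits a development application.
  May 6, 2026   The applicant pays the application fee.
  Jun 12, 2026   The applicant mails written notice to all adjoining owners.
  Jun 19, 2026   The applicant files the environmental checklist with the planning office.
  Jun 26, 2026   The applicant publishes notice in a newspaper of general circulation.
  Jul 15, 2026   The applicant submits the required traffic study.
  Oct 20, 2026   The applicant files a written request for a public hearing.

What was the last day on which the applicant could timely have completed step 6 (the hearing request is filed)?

Oct 15, 2026

The traffic study is submitted on Jul 15, 2026; the 20-day response period therefore ends Aug 4, 2026, and step 6 runs from that date. 72 days after Aug 4, 2026 is Oct 15, 2026.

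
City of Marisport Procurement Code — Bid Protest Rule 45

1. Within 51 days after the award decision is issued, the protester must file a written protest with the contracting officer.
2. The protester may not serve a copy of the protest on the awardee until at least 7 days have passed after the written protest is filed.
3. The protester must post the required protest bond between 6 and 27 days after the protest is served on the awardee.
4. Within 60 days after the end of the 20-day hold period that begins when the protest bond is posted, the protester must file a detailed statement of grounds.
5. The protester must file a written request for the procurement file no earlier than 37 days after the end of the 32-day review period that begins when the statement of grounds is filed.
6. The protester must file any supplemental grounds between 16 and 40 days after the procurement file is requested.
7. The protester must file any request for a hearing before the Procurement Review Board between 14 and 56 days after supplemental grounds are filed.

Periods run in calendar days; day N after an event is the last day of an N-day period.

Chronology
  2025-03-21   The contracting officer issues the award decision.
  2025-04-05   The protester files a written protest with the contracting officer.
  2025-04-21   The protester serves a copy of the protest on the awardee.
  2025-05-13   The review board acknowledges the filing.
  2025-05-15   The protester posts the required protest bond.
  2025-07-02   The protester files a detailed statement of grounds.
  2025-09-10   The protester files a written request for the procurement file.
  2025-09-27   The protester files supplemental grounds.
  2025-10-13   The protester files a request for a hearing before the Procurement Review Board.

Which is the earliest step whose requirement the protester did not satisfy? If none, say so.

Step 1 — counting 51 days from 2025-03-21 (when the award decision is issued) gives a deadline of 2025-05-11; done 2025-04-05 — timely.
Step 2 — must wait 7 days from 2025-04-05 (when the written protest is filed), so not before 2025-04-12; 2025-04-21 is on or after that date.
Step 3 — 6 and 27 days from 2025-04-21 (when the protest is served on the awardee) are 2025-04-27 and 2025-05-18 respectively; done 2025-05-15, which is between those dates.
Step 4 — counting 60 days from 2025-06-04 (end of the 20-day hold period, which began when the protest bond is posted on 2025-05-15) gives a deadline of 2025-08-03; 2025-07-02 is within that limit.
Step 5 — must wait 37 days from 2025-08-03 (end of the 32-day review period, which began when the statement of grounds is filed on 2025-07-02), so not before 2025-09-09; done 2025-09-10 — permitted.
Step 6 — 16 and 40 days from 2025-09-10 (when the procurement file is requested) are 2025-09-26 and 2025-10-20 respectively; 2025-09-27 falls inside that range.
Step 7 — 14 and 56 days from 2025-09-27 (when supplemental grounds are filed) are 2025-10-11 and 2025-11-22 respectively; done 2025-10-13 — within the window.

None — every step was satisfied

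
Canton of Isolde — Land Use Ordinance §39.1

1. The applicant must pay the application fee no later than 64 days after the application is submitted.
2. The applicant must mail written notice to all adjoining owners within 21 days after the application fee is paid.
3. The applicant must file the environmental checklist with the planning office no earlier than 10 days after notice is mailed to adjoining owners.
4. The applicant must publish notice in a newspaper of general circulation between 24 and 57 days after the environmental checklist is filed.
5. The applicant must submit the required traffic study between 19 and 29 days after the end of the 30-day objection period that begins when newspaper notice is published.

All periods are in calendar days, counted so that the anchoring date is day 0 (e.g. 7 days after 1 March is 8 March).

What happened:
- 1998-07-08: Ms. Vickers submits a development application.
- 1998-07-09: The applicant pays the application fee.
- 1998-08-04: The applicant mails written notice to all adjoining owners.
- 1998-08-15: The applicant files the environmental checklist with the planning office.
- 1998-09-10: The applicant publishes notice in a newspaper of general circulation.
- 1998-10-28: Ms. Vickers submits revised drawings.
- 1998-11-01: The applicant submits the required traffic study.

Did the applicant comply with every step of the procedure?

No

(1) due by 1998-07-08 + 64 days = 1998-09-10; done 1998-07-09 — timely.
(2) due by 1998-07-09 + 21 days = 1998-07-30; 1998-08-04 misses that deadline by 5 days.
The analysis stops there.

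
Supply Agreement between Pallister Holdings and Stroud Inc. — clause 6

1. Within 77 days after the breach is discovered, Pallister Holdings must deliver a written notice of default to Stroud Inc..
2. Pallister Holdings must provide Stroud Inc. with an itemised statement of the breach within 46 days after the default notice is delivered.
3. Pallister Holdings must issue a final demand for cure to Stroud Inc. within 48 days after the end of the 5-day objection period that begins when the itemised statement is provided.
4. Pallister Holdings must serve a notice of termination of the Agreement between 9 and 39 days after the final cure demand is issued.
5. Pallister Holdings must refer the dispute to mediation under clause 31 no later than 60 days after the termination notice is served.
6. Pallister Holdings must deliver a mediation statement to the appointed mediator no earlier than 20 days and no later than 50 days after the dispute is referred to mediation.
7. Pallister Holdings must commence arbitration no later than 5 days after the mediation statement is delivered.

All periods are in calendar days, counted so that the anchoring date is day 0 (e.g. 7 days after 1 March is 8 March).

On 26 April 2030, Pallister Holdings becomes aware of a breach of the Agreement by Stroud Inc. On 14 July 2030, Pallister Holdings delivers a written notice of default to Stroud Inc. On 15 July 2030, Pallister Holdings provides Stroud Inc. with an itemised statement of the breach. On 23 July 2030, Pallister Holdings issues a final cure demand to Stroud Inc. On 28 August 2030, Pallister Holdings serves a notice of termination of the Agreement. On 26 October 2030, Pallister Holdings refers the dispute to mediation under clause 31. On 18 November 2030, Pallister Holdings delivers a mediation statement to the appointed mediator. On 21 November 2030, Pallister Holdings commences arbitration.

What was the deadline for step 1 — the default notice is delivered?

12 July 2030

Step 1 runs from 26 April 2030, when the breach is discovered. 77 days after 26 April 2030 is 12 July 2030.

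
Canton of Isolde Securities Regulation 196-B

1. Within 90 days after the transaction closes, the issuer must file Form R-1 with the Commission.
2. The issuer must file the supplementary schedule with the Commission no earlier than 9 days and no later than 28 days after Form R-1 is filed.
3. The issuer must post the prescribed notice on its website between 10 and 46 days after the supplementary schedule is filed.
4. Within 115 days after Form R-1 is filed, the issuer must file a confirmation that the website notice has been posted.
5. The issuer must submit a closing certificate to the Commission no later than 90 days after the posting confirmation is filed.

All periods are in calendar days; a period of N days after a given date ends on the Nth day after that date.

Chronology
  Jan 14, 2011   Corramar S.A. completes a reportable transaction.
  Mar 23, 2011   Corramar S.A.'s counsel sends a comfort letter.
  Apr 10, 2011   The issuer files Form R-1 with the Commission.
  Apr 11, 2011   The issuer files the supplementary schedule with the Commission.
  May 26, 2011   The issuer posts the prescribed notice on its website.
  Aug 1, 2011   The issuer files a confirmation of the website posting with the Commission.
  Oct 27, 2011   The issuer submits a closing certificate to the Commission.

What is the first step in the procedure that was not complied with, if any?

Step 1: 90 days after Jan 14, 2011 (when the transaction closes) is Apr 14, 2011; Apr 10, 2011 is within that limit.
Step 2: the window is 9–28 days after Apr 10, 2011 (when Form R-1 is filed), so Apr 19, 2011 through May 8, 2011; Apr 11, 2011 is 8 days too early.
Later steps need not be reached.

Step 2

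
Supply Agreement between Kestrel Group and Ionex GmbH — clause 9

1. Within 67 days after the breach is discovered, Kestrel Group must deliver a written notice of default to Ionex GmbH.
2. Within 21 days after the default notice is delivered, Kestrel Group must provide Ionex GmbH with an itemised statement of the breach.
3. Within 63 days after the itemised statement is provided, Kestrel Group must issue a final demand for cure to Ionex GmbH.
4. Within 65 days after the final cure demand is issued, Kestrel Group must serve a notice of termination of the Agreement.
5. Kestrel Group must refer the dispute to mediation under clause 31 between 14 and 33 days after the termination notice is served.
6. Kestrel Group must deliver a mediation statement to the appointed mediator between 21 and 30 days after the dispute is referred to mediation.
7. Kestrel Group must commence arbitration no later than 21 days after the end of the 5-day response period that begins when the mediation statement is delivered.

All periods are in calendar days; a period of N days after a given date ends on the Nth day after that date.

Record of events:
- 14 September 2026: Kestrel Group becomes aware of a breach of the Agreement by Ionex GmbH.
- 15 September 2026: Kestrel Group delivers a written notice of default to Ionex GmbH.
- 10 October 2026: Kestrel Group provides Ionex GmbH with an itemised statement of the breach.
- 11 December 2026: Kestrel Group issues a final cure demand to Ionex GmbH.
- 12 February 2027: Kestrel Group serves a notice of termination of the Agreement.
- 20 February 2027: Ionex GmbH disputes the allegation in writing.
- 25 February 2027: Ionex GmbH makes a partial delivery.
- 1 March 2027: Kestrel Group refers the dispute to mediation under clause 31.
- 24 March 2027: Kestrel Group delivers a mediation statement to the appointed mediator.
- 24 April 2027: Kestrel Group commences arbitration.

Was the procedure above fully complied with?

(1) due by 14 September 2026 + 67 days = 20 November 2026; completed 15 September 2026, before the deadline.
(2) due by 15 September 2026 + 21 days = 6 October 2026; done 10 October 2026 — 4 days late.
The procedure was therefore not followed at step 2.

No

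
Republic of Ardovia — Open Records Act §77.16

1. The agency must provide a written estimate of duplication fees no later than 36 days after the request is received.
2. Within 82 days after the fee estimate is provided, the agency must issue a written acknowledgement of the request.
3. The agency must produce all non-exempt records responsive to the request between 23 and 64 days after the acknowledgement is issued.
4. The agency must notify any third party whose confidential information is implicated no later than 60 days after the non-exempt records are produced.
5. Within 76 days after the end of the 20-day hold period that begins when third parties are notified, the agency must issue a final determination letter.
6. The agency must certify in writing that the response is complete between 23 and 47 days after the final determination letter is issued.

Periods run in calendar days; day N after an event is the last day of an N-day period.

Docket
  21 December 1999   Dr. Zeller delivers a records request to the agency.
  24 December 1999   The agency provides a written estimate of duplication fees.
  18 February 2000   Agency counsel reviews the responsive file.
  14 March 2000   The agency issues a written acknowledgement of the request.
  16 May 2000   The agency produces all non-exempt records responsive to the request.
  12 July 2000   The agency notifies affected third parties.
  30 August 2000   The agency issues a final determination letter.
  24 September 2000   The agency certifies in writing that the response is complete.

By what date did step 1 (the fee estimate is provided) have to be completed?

26 January 2000

Step 1 runs from 21 December 1999, when the request is received. 36 days after 21 December 1999 is 26 January 2000.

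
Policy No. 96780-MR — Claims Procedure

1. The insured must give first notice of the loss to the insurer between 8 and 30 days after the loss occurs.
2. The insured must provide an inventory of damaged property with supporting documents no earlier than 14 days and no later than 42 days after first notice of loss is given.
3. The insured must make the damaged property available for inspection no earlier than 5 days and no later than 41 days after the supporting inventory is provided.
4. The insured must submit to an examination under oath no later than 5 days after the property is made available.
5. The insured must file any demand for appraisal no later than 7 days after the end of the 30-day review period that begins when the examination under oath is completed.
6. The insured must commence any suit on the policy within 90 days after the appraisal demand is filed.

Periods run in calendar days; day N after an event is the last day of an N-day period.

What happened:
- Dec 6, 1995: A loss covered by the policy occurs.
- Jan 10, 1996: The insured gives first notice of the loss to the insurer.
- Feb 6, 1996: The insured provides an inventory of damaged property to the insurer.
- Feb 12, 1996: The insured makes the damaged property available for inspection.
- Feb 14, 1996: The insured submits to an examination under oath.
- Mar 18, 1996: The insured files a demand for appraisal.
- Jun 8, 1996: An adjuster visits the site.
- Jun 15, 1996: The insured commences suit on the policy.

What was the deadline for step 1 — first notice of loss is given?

Jan 5, 1996

Step 1 runs from Dec 6, 1995, when the loss occurs. The window is 8–30 days after Dec 6, 1995; it closes on Jan 5, 1996.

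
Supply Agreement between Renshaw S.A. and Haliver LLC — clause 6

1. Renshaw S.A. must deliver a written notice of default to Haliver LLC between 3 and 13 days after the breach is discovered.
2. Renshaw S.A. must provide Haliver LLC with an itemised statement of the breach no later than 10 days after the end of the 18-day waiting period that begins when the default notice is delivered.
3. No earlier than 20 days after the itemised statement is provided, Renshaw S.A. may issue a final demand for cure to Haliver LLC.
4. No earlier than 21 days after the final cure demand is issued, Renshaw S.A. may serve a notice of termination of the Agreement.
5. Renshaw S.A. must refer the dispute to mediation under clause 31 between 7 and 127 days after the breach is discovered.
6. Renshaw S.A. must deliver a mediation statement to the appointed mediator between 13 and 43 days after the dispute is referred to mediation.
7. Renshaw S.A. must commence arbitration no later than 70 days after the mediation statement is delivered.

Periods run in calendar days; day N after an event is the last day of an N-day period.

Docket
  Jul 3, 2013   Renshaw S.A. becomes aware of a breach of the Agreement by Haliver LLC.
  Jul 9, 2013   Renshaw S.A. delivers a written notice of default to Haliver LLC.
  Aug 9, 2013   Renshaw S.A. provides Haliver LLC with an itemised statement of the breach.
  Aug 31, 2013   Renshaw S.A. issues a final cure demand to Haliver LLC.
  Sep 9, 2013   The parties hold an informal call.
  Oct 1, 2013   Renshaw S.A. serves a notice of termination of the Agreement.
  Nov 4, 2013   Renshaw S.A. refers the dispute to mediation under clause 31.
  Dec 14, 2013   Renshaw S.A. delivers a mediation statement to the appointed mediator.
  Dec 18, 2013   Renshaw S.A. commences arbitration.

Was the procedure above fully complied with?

No

Step 1 — 3 and 13 days from Jul 3, 2013 (when the breach is discovered) are Jul 6, 2013 and Jul 16, 2013 respectively; Jul 9, 2013 falls inside that range.
Step 2 — counting 10 days from Jul 27, 2013 (end of the 18-day waiting period, which began when the default notice is delivered on Jul 9, 2013) gives a deadline of Aug 6, 2013; done Aug 9, 2013 — 3 days late.
The analysis stops there.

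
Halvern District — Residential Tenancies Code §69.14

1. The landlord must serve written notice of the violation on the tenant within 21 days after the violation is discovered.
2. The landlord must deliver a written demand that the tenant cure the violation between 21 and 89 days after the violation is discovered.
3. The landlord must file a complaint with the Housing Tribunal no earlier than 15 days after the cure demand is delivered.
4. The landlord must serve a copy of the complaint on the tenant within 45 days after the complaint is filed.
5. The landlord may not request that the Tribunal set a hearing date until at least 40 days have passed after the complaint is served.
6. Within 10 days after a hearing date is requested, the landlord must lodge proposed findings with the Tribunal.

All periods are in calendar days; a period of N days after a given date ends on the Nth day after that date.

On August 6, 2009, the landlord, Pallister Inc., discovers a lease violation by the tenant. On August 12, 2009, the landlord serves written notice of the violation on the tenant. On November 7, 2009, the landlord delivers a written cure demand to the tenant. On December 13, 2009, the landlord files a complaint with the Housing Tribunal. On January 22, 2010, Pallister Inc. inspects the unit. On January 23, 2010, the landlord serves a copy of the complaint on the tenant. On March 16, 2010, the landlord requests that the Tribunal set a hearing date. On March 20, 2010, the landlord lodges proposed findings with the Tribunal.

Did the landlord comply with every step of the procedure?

Step 1: 21 days after August 6, 2009 (when the violation is discovered) is August 27, 2009; done August 12, 2009 — timely.
Step 2: the window is 21–89 days after August 6, 2009 (when the violation is discovered), so August 27, 2009 through November 3, 2009; done November 7, 2009 — 4 days after the window closed.
Later steps need not be reached.

No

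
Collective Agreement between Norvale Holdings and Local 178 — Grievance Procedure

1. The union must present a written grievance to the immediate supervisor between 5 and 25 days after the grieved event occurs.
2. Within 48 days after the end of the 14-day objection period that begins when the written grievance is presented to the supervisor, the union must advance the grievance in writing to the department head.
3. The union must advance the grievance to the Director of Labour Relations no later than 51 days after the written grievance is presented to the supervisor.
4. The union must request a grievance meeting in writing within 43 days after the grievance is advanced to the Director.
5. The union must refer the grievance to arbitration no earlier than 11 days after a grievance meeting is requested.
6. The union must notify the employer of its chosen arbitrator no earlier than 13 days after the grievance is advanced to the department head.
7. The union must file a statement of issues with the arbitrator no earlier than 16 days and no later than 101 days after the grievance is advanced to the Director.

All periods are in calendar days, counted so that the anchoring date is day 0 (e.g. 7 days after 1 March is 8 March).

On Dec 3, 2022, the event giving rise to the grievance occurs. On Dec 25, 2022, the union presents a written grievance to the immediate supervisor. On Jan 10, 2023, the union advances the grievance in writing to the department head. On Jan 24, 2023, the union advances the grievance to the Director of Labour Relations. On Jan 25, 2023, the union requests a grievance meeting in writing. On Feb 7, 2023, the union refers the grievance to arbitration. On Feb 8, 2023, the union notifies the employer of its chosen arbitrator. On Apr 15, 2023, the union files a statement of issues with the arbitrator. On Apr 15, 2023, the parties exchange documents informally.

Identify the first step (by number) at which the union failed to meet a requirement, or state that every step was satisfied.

Step 1 — 5 and 25 days from Dec 3, 2022 (when the grieved event occurs) are Dec 8, 2022 and Dec 28, 2022 respectively; done Dec 25, 2022 — within the window.
Step 2 — counting 48 days from Jan 8, 2023 (end of the 14-day objection period, which began when the written grievance is presented to the supervisor on Dec 25, 2022) gives a deadline of Feb 25, 2023; Jan 10, 2023 is within that limit.
Step 3 — counting 51 days from Dec 25, 2022 (when the written grievance is presented to the supervisor) gives a deadline of Feb 14, 2023; Jan 24, 2023 is within that limit.
Step 4 — counting 43 days from Jan 24, 2023 (when the grievance is advanced to the Director) gives a deadline of Mar 8, 2023; completed Jan 25, 2023, before the deadline.
Step 5 — must wait 11 days from Jan 25, 2023 (when a grievance meeting is requested), so not before Feb 5, 2023; Feb 7, 2023 is on or after that date.
Step 6 — must wait 13 days from Jan 10, 2023 (when the grievance is advanced to the department head), so not before Jan 23, 2023; done Feb 8, 2023 — permitted.
Step 7 — 16 and 101 days from Jan 24, 2023 (when the grievance is advanced to the Director) are Feb 9, 2023 and May 5, 2023 respectively; done Apr 15, 2023, which is between those dates.

None — every step was satisfied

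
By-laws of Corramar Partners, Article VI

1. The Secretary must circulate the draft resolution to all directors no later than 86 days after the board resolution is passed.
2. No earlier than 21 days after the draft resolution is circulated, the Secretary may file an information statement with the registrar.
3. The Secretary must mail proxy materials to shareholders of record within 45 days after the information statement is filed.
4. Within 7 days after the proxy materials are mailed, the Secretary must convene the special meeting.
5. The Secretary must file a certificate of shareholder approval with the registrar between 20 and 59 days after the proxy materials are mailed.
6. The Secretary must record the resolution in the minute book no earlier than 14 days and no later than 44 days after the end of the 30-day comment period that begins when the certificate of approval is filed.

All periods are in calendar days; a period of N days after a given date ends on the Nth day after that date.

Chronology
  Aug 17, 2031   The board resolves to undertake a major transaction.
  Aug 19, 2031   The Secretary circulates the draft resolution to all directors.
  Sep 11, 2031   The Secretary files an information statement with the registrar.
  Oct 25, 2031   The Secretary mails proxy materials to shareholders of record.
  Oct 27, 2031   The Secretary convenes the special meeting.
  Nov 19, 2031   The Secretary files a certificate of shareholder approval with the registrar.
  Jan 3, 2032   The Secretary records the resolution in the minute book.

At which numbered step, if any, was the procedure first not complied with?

Step 1 — counting 86 days from Aug 17, 2031 (when the board resolution is passed) gives a deadline of Nov 11, 2031; done Aug 19, 2031 — timely.
Step 2 — must wait 21 days from Aug 19, 2031 (when the draft resolution is circulated), so not before Sep 9, 2031; done Sep 11, 2031, after the minimum wait.
Step 3 — counting 45 days from Sep 11, 2031 (when the information statement is filed) gives a deadline of Oct 26, 2031; done Oct 25, 2031 — timely.
Step 4 — counting 7 days from Oct 25, 2031 (when the proxy materials are mailed) gives a deadline of Nov 1, 2031; done Oct 27, 2031 — timely.
Step 5 — 20 and 59 days from Oct 25, 2031 (when the proxy materials are mailed) are Nov 14, 2031 and Dec 23, 2031 respectively; Nov 19, 2031 falls inside that range.
Step 6 — 14 and 44 days from Dec 19, 2031 (end of the 30-day comment period, which began when the certificate of approval is filed on Nov 19, 2031) are Jan 2, 2032 and Feb 1, 2032 respectively; Jan 3, 2032 falls inside that range.

None — every step was satisfied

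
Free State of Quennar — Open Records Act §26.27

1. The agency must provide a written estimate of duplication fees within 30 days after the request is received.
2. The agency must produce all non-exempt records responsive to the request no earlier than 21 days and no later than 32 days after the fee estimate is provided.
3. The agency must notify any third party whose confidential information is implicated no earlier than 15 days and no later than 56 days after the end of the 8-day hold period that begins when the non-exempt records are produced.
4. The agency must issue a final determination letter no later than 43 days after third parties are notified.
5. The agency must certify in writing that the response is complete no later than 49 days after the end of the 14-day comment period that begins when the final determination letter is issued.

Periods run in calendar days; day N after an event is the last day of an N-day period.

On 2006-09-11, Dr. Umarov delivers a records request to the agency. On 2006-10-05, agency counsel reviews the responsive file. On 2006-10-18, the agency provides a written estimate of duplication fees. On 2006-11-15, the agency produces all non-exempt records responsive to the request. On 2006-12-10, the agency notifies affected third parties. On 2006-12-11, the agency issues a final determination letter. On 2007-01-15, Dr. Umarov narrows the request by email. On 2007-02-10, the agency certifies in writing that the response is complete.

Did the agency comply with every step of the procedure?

No

(1) due by 2006-09-11 + 30 days = 2006-10-11; not done until 2006-10-18, 7 days after the deadline.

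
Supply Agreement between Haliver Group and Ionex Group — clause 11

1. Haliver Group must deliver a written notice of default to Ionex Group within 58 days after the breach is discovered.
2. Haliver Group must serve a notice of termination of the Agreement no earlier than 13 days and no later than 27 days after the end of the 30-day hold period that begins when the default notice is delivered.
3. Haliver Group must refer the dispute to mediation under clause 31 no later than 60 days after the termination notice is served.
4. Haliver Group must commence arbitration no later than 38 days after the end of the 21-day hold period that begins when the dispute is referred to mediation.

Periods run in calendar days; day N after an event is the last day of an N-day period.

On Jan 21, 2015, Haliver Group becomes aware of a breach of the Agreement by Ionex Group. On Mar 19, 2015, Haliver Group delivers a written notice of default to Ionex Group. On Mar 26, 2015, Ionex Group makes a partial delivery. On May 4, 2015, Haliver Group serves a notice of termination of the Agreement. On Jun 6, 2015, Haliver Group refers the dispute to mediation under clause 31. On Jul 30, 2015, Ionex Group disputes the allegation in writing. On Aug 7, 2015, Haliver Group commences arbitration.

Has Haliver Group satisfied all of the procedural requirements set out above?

No

Step 1 — counting 58 days from Jan 21, 2015 (when the breach is discovered) gives a deadline of Mar 20, 2015; done Mar 19, 2015 — timely.
Step 2 — 13 and 27 days from Apr 18, 2015 (end of the 30-day hold period, which began when the default notice is delivered on Mar 19, 2015) are May 1, 2015 and May 15, 2015 respectively; May 4, 2015 falls inside that range.
Step 3 — counting 60 days from May 4, 2015 (when the termination notice is served) gives a deadline of Jul 3, 2015; completed Jun 6, 2015, before the deadline.
Step 4 — counting 38 days from Jun 27, 2015 (end of the 21-day hold period, which began when the dispute is referred to mediation on Jun 6, 2015) gives a deadline of Aug 4, 2015; Aug 7, 2015 misses that deadline by 3 days.
Later steps need not be reached.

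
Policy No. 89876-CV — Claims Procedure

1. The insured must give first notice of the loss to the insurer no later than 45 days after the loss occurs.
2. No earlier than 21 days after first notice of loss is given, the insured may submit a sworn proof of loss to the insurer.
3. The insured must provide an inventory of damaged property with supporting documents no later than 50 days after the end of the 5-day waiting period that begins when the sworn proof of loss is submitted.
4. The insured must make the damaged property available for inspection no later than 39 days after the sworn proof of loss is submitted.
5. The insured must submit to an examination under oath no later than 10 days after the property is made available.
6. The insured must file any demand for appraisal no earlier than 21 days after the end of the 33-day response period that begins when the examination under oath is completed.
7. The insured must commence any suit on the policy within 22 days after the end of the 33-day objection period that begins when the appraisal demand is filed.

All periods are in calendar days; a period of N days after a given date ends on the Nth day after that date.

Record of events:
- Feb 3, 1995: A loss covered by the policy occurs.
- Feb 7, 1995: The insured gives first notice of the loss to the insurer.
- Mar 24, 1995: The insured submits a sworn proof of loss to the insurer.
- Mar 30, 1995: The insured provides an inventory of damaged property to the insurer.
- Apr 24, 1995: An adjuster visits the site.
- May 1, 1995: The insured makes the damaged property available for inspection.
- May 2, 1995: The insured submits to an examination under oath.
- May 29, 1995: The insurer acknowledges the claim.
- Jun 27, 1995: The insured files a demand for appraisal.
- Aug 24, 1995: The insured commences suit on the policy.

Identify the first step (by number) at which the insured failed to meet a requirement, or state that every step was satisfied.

Step 7

(1) due by Feb 3, 1995 + 45 days = Mar 20, 1995; done Feb 7, 1995 — timely.
(2) permitted from Feb 7, 1995 + 21 days = Feb 28, 1995 onward; Mar 24, 1995 is on or after that date.
(3) due by Mar 29, 1995 + 50 days = May 18, 1995; Mar 30, 1995 is within that limit.
(4) due by Mar 24, 1995 + 39 days = May 2, 1995; completed May 1, 1995, before the deadline.
(5) due by May 1, 1995 + 10 days = May 11, 1995; completed May 2, 1995, before the deadline.
(6) permitted from Jun 4, 1995 + 21 days = Jun 25, 1995 onward; Jun 27, 1995 is on or after that date.
(7) due by Jul 30, 1995 + 22 days = Aug 21, 1995; Aug 24, 1995 misses that deadline by 3 days.
Later steps need not be reached.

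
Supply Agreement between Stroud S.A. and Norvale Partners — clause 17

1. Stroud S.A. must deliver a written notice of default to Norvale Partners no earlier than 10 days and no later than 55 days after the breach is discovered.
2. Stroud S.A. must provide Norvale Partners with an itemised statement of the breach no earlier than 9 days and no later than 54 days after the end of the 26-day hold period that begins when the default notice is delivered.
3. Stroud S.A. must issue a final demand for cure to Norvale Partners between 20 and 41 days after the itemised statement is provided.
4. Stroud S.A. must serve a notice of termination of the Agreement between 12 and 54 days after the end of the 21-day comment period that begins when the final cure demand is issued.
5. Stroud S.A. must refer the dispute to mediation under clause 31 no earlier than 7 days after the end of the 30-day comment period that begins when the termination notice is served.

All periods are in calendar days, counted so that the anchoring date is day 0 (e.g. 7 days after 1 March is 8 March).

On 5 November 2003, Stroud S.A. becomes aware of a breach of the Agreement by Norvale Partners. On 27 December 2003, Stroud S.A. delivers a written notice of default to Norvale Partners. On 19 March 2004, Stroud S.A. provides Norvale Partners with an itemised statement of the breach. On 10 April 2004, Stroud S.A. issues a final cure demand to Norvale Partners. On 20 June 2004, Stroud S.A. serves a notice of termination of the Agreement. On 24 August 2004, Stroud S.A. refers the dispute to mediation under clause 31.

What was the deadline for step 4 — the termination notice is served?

24 June 2004

The final cure demand is issued on 10 April 2004; the 21-day comment period therefore ends 1 May 2004, and step 4 runs from that date. The window is 12–54 days after 1 May 2004; it closes on 24 June 2004.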